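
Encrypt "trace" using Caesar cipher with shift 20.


Word: "trace"
Shift: 20
Each letter → (letter + shift) mod 26:
  't' (19) + 20 = 13 → 'n'
  'r' (17) + 20 = 11 → 'l'
  'a' (0) + 20 = 20 → 'u'
  'c' (2) + 20 = 22 → 'w'
  'e' (4) + 20 = 24 → 'y'
Result = "nluwy"


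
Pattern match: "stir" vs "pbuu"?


Pattern of "stir": [0, 1, 2, 3]
Pattern of "pbuu": [0, 1, 2, 2]
Patterns do not match
Same pattern = No


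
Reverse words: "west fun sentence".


Original: "west fun sentence"
Words (1..n): west | fun | sentence
Reversed (n..1): sentence | fun | west
Result = "sentence fun west"


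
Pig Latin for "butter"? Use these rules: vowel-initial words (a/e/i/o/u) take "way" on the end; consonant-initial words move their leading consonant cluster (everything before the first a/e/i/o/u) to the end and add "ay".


Word: "butter"
Starts with consonant(s) → move to end, add 'ay'
Consonant cluster: "b"
Pig Latin = "utterbay"


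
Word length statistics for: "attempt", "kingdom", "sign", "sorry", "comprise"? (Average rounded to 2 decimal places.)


Lengths: "attempt"=7, "kingdom"=7, "sign"=4, "sorry"=5, "comprise"=8
Sum = 31, Count = 5
Average = 31/5 = 6.20
= avg=6.20, min=4, max=8


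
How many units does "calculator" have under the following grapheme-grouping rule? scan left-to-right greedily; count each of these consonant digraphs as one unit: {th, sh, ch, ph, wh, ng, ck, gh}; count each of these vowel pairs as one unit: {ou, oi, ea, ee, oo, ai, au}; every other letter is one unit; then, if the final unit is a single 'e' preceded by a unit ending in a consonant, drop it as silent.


Word: "calculator" (10 letters)
Left-to-right scan:
  (1) 'c' (letter)
  (2) 'a' (letter)
  (3) 'l' (letter)
  (4) 'c' (letter)
  (5) 'u' (letter)
  (6) 'l' (letter)
  (7) 'a' (letter)
  (8) 't' (letter)
  (9) 'o' (letter)
  (10) 'r' (letter)
Units from scan: 10
Sound units = 10 units


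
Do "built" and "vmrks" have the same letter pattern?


Pattern of "built": [0, 1, 2, 3, 4]
Pattern of "vmrks": [0, 1, 2, 3, 4]
Patterns match
Same pattern = Yes


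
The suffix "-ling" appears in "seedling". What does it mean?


Suffix: -ling
As in: seedling -> seed + -ling
Meaning = small / young


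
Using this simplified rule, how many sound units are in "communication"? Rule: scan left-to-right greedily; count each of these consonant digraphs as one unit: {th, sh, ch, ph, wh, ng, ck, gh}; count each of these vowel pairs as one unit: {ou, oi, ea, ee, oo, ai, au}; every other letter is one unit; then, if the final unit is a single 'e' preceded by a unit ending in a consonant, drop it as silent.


Word: "communication" (13 letters)
Left-to-right scan:
  1. 'c' (letter)
  2. 'o' (letter)
  3. 'm' (letter)
  4. 'm' (letter)
  5. 'u' (letter)
  6. 'n' (letter)
  7. 'i' (letter)
  8. 'c' (letter)
  9. 'a' (letter)
  10. 't' (letter)
  11. 'i' (letter)
  12. 'o' (letter)
  13. 'n' (letter)
Units from scan: 13
Sound units = 13 units


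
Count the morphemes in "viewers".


Word: "viewers"
Morphemes: view / -er / -s
Each morpheme carries meaning
= 3 morphemes


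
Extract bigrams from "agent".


Word: "agent" (length 5)
Number of bigrams = 5 - 2 + 1 = 4
  Position 0: "ag"
  Position 1: "ge"
  Position 2: "en"
  Position 3: "nt"
Bigrams = "ag", "ge", "en", "nt"


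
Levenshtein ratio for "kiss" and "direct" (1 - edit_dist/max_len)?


Word 1: "kiss" (length 4)
Word 2: "direct" (length 6)
One optimal edit sequence:
  1. substitute 'k' -> 'd'  (+1)
  2. keep 'i'
  3. insert 'r'  (+1)
  4. insert 'e'  (+1)
  5. substitute 's' -> 'c'  (+1)
  6. substitute 's' -> 't'  (+1)
Edit distance = 5
Max length = max(4, 6) = 6
Similarity = 1 - 5/6
= 0.1667


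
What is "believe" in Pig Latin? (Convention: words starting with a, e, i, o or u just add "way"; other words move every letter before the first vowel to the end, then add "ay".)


Word: "believe"
Starts with consonant(s) → move to end, add 'ay'
Consonant cluster: "b"
Pig Latin = "elievebay"


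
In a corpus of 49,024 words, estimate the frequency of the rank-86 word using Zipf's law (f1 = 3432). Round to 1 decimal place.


Zipf's law: f(r) = f(1) / r
f(1) = 3432
f(86) = 3432 / 86
= 39.9 occurrences


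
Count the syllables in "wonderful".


Word: "wonderful"
Syllable breakdown: won · der · ful
Counting: 3 parts
= 3 syllables


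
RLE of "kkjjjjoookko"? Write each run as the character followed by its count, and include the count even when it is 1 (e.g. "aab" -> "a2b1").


String: "kkjjjjoookko"
Scanning for consecutive runs:
  'k' x 2
  'j' x 4
  'o' x 3
  'k' x 2
  'o' x 1
RLE = "k2j4o3k2o1"


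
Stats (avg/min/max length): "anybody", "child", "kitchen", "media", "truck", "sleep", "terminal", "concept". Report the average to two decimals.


Lengths: "anybody"=7, "child"=5, "kitchen"=7, "media"=5, "truck"=5, "sleep"=5, "terminal"=8, "concept"=7
Sum = 49, Count = 8
Average = 49/8 = 6.13
= avg=6.13, min=5, max=8


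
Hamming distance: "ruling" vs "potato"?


Comparing character by character (same length = 6):
  Pos 0: 'r' vs 'p' !=
  Pos 1: 'u' vs 'o' !=
  Pos 2: 'l' vs 't' !=
  Pos 3: 'i' vs 'a' !=
  Pos 4: 'n' vs 't' !=
  Pos 5: 'g' vs 'o' !=
Hamming distance = 6


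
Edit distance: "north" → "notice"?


Word 1: "north" (length 5)
Word 2: "notice" (length 6)
One optimal edit sequence (insert/delete/substitute each cost 1):
  1. keep 'n'
  2. keep 'o'
  3. insert 't'  (+1)
  4. substitute 'r' -> 'i'  (+1)
  5. substitute 't' -> 'c'  (+1)
  6. substitute 'h' -> 'e'  (+1)
Total edit operations: 4
Edit distance = 4


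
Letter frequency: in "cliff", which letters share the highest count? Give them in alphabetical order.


Word: "cliff"
Letter counts:
  'c': 1
  'f': 2
  'i': 1
  'l': 1
Maximum count = 2
Most frequent = 'f' (2 times each)


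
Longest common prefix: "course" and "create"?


Word 1: "course"
Word 2: "create"
Comparing from start:
  Pos 0: 'c' == 'c'
  Pos 1: 'o' != 'r' (stop)
LCP = "c" (length 1)


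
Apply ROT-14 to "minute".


Word: "minute"
Shift: 14
Each letter → (letter + shift) mod 26:
  'm' (12) + 14 = 0 → 'a'
  'i' (8) + 14 = 22 → 'w'
  'n' (13) + 14 = 1 → 'b'
  'u' (20) + 14 = 8 → 'i'
  't' (19) + 14 = 7 → 'h'
  'e' (4) + 14 = 18 → 's'
Result = "awbihs"


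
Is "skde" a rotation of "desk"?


Word: "desk", Candidate: "skde"
Method: check if candidate is substring of word+word
"deskdesk" contains "skde"? Yes
Is rotation = Yes


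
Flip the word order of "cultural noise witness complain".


Original: "cultural noise witness complain"
Words (1..n): cultural | noise | witness | complain
Reversed (n..1): complain | witness | noise | cultural
Result = "complain witness noise cultural"


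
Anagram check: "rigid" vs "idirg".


Word 1: "rigid" → sorted: dgiir
Word 2: "idirg" → sorted: dgiir
Same letters? dgiir == dgiir
Anagram = Yes


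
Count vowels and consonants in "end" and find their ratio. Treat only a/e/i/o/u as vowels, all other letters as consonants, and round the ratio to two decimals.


Word: "end"
Vowels (a,e,i,o,u): 1
Consonants: 2
Ratio = 1/2
= 0.50


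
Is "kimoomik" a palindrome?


Word: "kimoomik"
Reversed: "kimoomik"
Forward == Backward? kimoomik == kimoomik
Palindrome = Yes


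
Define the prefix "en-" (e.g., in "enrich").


Prefix: en-
Example: enrich = en- + rich
Meaning = cause to / put into


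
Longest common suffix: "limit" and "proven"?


Word 1: "limit"
Word 2: "proven"
Comparing from end:
  Pos -1: 't' != 'n' (stop)
LCS = "" (length 0)


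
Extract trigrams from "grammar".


Word: "grammar" (length 7)
Number of trigrams = 7 - 3 + 1 = 5
  Position 0: "gra"
  Position 1: "ram"
  Position 2: "amm"
  Position 3: "mma"
  Position 4: "mar"
Trigrams = "gra", "ram", "amm", "mma", "mar"


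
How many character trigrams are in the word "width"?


Word: "width" (length 5)
Number of 3-grams = length - 3 + 1 = 5 - 3 + 1
= 3


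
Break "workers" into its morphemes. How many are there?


Word: "workers"
Morphemes: work / -er / -s
Each morpheme carries meaning
= 3 morphemes


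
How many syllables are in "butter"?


Word: "butter"
Syllable breakdown: but / ter
Counting: 2 parts
= 2 syllables


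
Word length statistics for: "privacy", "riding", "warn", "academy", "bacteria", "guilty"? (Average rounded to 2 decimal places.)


Lengths: "privacy"=7, "riding"=6, "warn"=4, "academy"=7, "bacteria"=8, "guilty"=6
Sum = 38, Count = 6
Average = 38/6 = 6.33
= avg=6.33, min=4, max=8


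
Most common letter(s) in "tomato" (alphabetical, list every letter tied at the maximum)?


Word: "tomato"
Letter counts:
  'a': 1
  'm': 1
  'o': 2
  't': 2
Maximum count = 2
Most frequent = 'o', 't' (2 times each)


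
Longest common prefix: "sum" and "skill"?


Word 1: "sum"
Word 2: "skill"
Comparing from start:
  Pos 0: 's' == 's'
  Pos 1: 'u' != 'k' (stop)
LCP = "s" (length 1)


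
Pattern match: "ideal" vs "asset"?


Pattern of "ideal": [0, 1, 2, 3, 4]
Pattern of "asset": [0, 1, 1, 2, 3]
Patterns do not match
Same pattern = No


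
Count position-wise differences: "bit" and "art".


Comparing character by character (same length = 3):
  Pos 0: 'b' vs 'a' !=
  Pos 1: 'i' vs 'r' !=
  Pos 2: 't' vs 't' =
Hamming distance = 2


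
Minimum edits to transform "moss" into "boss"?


Word 1: "moss" (length 4)
Word 2: "boss" (length 4)
One optimal edit sequence (insert/delete/substitute each cost 1):
  1. substitute 'm' -> 'b'  (+1)
  2. keep 'o'
  3. keep 's'
  4. keep 's'
Total edit operations: 1
Edit distance = 1


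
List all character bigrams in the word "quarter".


Word: "quarter" (length 7)
Number of bigrams = 7 - 2 + 1 = 6
  Position 0: "qu"
  Position 1: "ua"
  Position 2: "ar"
  Position 3: "rt"
  Position 4: "te"
  Position 5: "er"
Bigrams = "qu", "ua", "ar", "rt", "te", "er"


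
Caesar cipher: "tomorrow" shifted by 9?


Word: "tomorrow"
Shift: 9
Each letter → (letter + shift) mod 26:
  't' (19) + 9 = 2 → 'c'
  'o' (14) + 9 = 23 → 'x'
  'm' (12) + 9 = 21 → 'v'
  'o' (14) + 9 = 23 → 'x'
  'r' (17) + 9 = 0 → 'a'
  'r' (17) + 9 = 0 → 'a'
  'o' (14) + 9 = 23 → 'x'
  'w' (22) + 9 = 5 → 'f'
Result = "cxvxaaxf"


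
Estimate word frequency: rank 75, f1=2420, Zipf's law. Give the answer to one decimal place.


Zipf's law: f(r) = f(1) / r
f(1) = 2420
f(75) = 2420 / 75
= 32.3 occurrences


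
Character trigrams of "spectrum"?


Word: "spectrum" (length 8)
Number of trigrams = 8 - 3 + 1 = 6
  Position 0: "spe"
  Position 1: "pec"
  Position 2: "ect"
  Position 3: "ctr"
  Position 4: "tru"
  Position 5: "rum"
Trigrams = "spe", "pec", "ect", "ctr", "tru", "rum"


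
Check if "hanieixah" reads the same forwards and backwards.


Word: "hanieixah"
Reversed: "haxieinah"
Forward == Backward? hanieixah != haxieinah
Palindrome = No


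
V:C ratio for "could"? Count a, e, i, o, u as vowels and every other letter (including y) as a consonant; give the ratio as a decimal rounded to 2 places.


Word: "could"
Vowels (a,e,i,o,u): 2
Consonants: 3
Ratio = 2/3
= 0.67


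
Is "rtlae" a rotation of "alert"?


Word: "alert", Candidate: "rtlae"
Method: check if candidate is substring of word+word
"alertalert" contains "rtlae"? No
Is rotation = No


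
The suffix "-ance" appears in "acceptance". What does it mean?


Suffix: -ance
Example: acceptance = accept + -ance
Meaning = state of


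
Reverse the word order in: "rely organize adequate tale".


Original: "rely organize adequate tale"
Words (1..n): rely | organize | adequate | tale
Reversed (n..1): tale | adequate | organize | rely
Result = "tale adequate organize rely"


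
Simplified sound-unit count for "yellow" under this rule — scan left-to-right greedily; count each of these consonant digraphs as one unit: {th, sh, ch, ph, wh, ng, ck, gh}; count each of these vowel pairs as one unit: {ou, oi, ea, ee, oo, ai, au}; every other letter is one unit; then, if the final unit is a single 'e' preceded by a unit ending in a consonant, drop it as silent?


Word: "yellow" (6 letters)
Left-to-right scan:
  (1) 'y' (letter)
  (2) 'e' (letter)
  (3) 'l' (letter)
  (4) 'l' (letter)
  (5) 'o' (letter)
  (6) 'w' (letter)
Units from scan: 6
Sound units = 6 units


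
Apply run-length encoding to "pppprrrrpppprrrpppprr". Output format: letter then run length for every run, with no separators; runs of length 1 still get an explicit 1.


String: "pppprrrrpppprrrpppprr"
Scanning for consecutive runs:
  'p' x 4
  'r' x 4
  'p' x 4
  'r' x 3
  'p' x 4
  'r' x 2
RLE = "p4r4p4r3p4r2"


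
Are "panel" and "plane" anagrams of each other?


Word 1: "panel" → sorted: aelnp
Word 2: "plane" → sorted: aelnp
Same letters? aelnp == aelnp
Anagram = Yes


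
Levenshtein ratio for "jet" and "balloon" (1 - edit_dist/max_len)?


Word 1: "jet" (length 3)
Word 2: "balloon" (length 7)
One optimal edit sequence:
  1. insert 'b'  (+1)
  2. insert 'a'  (+1)
  3. insert 'l'  (+1)
  4. insert 'l'  (+1)
  5. substitute 'j' -> 'o'  (+1)
  6. substitute 'e' -> 'o'  (+1)
  7. substitute 't' -> 'n'  (+1)
Edit distance = 7
Max length = max(3, 7) = 7
Similarity = 1 - 7/7
= 0.0000


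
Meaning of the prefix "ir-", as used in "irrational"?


Prefix: ir-
As in: irrational -> ir- + rational
Meaning = not


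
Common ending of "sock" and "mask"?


Word 1: "sock"
Word 2: "mask"
Comparing from end:
  Pos -1: 'k' == 'k'
  Pos -2: 'c' != 's' (stop)
LCS = "k" (length 1)


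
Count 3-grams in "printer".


Word: "printer" (length 7)
Number of 3-grams = length - 3 + 1 = 7 - 3 + 1
= 5


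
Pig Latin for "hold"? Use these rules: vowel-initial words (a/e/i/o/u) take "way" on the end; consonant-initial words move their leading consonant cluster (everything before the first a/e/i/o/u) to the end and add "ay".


Word: "hold"
Starts with consonant(s) → move to end, add 'ay'
Consonant cluster: "h"
Pig Latin = "oldhay"


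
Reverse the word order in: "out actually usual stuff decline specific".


Original: "out actually usual stuff decline specific"
Words (1..n): out | actually | usual | stuff | decline | specific
Reversed (n..1): specific | decline | stuff | usual | actually | out
Result = "specific decline stuff usual actually out"


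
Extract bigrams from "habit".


Word: "habit" (length 5)
Number of bigrams = 5 - 2 + 1 = 4
  Position 0: "ha"
  Position 1: "ab"
  Position 2: "bi"
  Position 3: "it"
Bigrams = "ha", "ab", "bi", "it"


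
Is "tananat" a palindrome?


Word: "tananat"
Reversed: "tananat"
Forward == Backward? tananat == tananat
Palindrome = Yes


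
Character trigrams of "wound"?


Word: "wound" (length 5)
Number of trigrams = 5 - 3 + 1 = 3
  Position 0: "wou"
  Position 1: "oun"
  Position 2: "und"
Trigrams = "wou", "oun", "und"


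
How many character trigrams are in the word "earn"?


Word: "earn" (length 4)
Number of 3-grams = length - 3 + 1 = 4 - 3 + 1
= 2


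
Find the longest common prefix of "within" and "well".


Word 1: "within"
Word 2: "well"
Comparing from start:
  Pos 0: 'w' == 'w'
  Pos 1: 'i' != 'e' (stop)
LCP = "w" (length 1)


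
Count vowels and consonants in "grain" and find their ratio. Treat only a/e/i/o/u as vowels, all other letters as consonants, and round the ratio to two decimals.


Word: "grain"
Vowels (a,e,i,o,u): 2
Consonants: 3
Ratio = 2/3
= 0.67


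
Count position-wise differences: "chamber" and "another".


Comparing character by character (same length = 7):
  Pos 0: 'c' vs 'a' !=
  Pos 1: 'h' vs 'n' !=
  Pos 2: 'a' vs 'o' !=
  Pos 3: 'm' vs 't' !=
  Pos 4: 'b' vs 'h' !=
  Pos 5: 'e' vs 'e' =
  Pos 6: 'r' vs 'r' =
Hamming distance = 5


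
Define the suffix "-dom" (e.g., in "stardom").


Suffix: -dom
Example: stardom (star + -dom)
Meaning = state / realm


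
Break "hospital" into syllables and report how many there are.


Word: "hospital"
Syllable breakdown: hos / pi / tal
Counting: 3 parts
= 3 syllables


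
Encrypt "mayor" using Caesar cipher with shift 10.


Word: "mayor"
Shift: 10
Each letter → (letter + shift) mod 26:
  'm' (12) + 10 = 22 → 'w'
  'a' (0) + 10 = 10 → 'k'
  'y' (24) + 10 = 8 → 'i'
  'o' (14) + 10 = 24 → 'y'
  'r' (17) + 10 = 1 → 'b'
Result = "wkiyb"


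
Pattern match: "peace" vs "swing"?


Pattern of "peace": [0, 1, 2, 3, 1]
Pattern of "swing": [0, 1, 2, 3, 4]
Patterns do not match
Same pattern = No


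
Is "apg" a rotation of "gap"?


Word: "gap", Candidate: "apg"
Method: check if candidate is substring of word+word
"gapgap" contains "apg"? Yes
Is rotation = Yes


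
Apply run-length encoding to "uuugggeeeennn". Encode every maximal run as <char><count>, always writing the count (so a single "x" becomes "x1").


String: "uuugggeeeennn"
Scanning for consecutive runs:
  'u' x 3
  'g' x 3
  'e' x 4
  'n' x 3
RLE = "u3g3e4n3"


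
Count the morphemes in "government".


Word: "government"
Morphemes: govern / -ment
Each morpheme carries meaning
= 2 morphemes


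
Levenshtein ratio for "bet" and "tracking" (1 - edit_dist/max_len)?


Word 1: "bet" (length 3)
Word 2: "tracking" (length 8)
One optimal edit sequence:
  1. insert 't'  (+1)
  2. insert 'r'  (+1)
  3. insert 'a'  (+1)
  4. insert 'c'  (+1)
  5. insert 'k'  (+1)
  6. substitute 'b' -> 'i'  (+1)
  7. substitute 'e' -> 'n'  (+1)
  8. substitute 't' -> 'g'  (+1)
Edit distance = 8
Max length = max(3, 8) = 8
Similarity = 1 - 8/8
= 0.0000


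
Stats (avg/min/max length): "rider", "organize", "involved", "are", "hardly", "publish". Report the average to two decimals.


Lengths: "rider"=5, "organize"=8, "involved"=8, "are"=3, "hardly"=6, "publish"=7
Sum = 37, Count = 6
Average = 37/6 = 6.17
= avg=6.17, min=3, max=8


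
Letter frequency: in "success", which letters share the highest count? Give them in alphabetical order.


Word: "success"
Letter counts:
  'c': 2
  'e': 1
  's': 3
  'u': 1
Maximum count = 3
Most frequent = 's' (3 times each)


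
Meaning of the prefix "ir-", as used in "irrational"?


Prefix: ir-
Example: irrational = ir- + rational
Meaning = not


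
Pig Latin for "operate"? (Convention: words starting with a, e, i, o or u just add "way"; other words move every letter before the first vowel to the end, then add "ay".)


Word: "operate"
Starts with vowel → add 'way'
Pig Latin = "operateway"


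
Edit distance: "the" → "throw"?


Word 1: "the" (length 3)
Word 2: "throw" (length 5)
One optimal edit sequence (insert/delete/substitute each cost 1):
  1. keep 't'
  2. keep 'h'
  3. insert 'r'  (+1)
  4. insert 'o'  (+1)
  5. substitute 'e' -> 'w'  (+1)
Total edit operations: 3
Edit distance = 3


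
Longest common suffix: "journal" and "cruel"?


Word 1: "journal"
Word 2: "cruel"
Comparing from end:
  Pos -1: 'l' == 'l'
  Pos -2: 'a' != 'e' (stop)
LCS = "l" (length 1)


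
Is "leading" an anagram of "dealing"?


Word 1: "dealing" → sorted: adegiln
Word 2: "leading" → sorted: adegiln
Same letters? adegiln == adegiln
Anagram = Yes


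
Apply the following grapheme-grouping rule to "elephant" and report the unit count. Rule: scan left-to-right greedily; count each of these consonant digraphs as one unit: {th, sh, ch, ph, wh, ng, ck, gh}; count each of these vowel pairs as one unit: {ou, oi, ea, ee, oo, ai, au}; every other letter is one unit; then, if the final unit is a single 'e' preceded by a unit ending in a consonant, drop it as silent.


Word: "elephant" (8 letters)
Left-to-right scan:
  1. 'e' (letter)
  2. 'l' (letter)
  3. 'e' (letter)
  4. 'ph' (digraph)
  5. 'a' (letter)
  6. 'n' (letter)
  7. 't' (letter)
Units from scan: 7
Sound units = 7 units


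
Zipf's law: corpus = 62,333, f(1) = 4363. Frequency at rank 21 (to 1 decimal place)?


Zipf's law: f(r) = f(1) / r
f(1) = 4363
f(21) = 4363 / 21
= 207.8 occurrences


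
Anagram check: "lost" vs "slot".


Word 1: "lost" → sorted: lost
Word 2: "slot" → sorted: lost
Same letters? lost == lost
Anagram = Yes


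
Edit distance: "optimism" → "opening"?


Word 1: "optimism" (length 8)
Word 2: "opening" (length 7)
One optimal edit sequence (insert/delete/substitute each cost 1):
  1. keep 'o'
  2. keep 'p'
  3. delete 't'  (+1)
  4. substitute 'i' -> 'e'  (+1)
  5. substitute 'm' -> 'n'  (+1)
  6. keep 'i'
  7. substitute 's' -> 'n'  (+1)
  8. substitute 'm' -> 'g'  (+1)
Total edit operations: 5
Edit distance = 5


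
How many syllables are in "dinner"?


Word: "dinner"
Syllable breakdown: din / ner
Counting: 2 parts
= 2 syllables


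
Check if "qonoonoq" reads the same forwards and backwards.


Word: "qonoonoq"
Reversed: "qonoonoq"
Forward == Backward? qonoonoq == qonoonoq
Palindrome = Yes


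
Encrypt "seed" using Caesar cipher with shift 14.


Word: "seed"
Shift: 14
Each letter → (letter + shift) mod 26:
  's' (18) + 14 = 6 → 'g'
  'e' (4) + 14 = 18 → 's'
  'e' (4) + 14 = 18 → 's'
  'd' (3) + 14 = 17 → 'r'
Result = "gssr"


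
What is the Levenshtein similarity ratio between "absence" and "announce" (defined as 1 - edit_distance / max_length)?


Word 1: "absence" (length 7)
Word 2: "announce" (length 8)
One optimal edit sequence:
  1. keep 'a'
  2. insert 'n'  (+1)
  3. substitute 'b' -> 'n'  (+1)
  4. substitute 's' -> 'o'  (+1)
  5. substitute 'e' -> 'u'  (+1)
  6. keep 'n'
  7. keep 'c'
  8. keep 'e'
Edit distance = 4
Max length = max(7, 8) = 8
Similarity = 1 - 4/8
= 0.5000


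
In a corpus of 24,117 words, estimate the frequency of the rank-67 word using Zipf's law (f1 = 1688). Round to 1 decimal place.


Zipf's law: f(r) = f(1) / r
f(1) = 1688
f(67) = 1688 / 67
= 25.2 occurrences


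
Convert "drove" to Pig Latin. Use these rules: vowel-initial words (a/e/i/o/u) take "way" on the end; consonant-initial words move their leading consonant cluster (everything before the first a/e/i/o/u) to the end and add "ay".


Word: "drove"
Starts with consonant(s) → move to end, add 'ay'
Consonant cluster: "dr"
Pig Latin = "ovedray"


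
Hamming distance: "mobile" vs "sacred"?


Comparing character by character (same length = 6):
  Pos 0: 'm' vs 's' !=
  Pos 1: 'o' vs 'a' !=
  Pos 2: 'b' vs 'c' !=
  Pos 3: 'i' vs 'r' !=
  Pos 4: 'l' vs 'e' !=
  Pos 5: 'e' vs 'd' !=
Hamming distance = 6


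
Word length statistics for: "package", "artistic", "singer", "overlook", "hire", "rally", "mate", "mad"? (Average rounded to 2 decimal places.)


Lengths: "package"=7, "artistic"=8, "singer"=6, "overlook"=8, "hire"=4, "rally"=5, "mate"=4, "mad"=3
Sum = 45, Count = 8
Average = 45/8 = 5.63
= avg=5.63, min=3, max=8


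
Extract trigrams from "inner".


Word: "inner" (length 5)
Number of trigrams = 5 - 3 + 1 = 3
  Position 0: "inn"
  Position 1: "nne"
  Position 2: "ner"
Trigrams = "inn", "nne", "ner"


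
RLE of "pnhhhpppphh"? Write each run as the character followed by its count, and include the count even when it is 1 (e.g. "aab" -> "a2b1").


String: "pnhhhpppphh"
Scanning for consecutive runs:
  'p' x 1
  'n' x 1
  'h' x 3
  'p' x 4
  'h' x 2
RLE = "p1n1h3p4h2"


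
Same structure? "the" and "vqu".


Pattern of "the": [0, 1, 2]
Pattern of "vqu": [0, 1, 2]
Patterns match
Same pattern = Yes


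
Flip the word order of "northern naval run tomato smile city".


Original: "northern naval run tomato smile city"
Words (1..n): northern | naval | run | tomato | smile | city
Reversed (n..1): city | smile | tomato | run | naval | northern
Result = "city smile tomato run naval northern"


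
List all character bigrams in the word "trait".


Word: "trait" (length 5)
Number of bigrams = 5 - 2 + 1 = 4
  Position 0: "tr"
  Position 1: "ra"
  Position 2: "ai"
  Position 3: "it"
Bigrams = "tr", "ra", "ai", "it"


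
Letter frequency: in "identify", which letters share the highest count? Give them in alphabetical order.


Word: "identify"
Letter counts:
  'd': 1
  'e': 1
  'f': 1
  'i': 2
  'n': 1
  't': 1
  'y': 1
Maximum count = 2
Most frequent = 'i' (2 times each)


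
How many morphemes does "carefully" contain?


Word: "carefully"
Morphemes: care | -ful | -ly
Each morpheme carries meaning
= 3 morphemes


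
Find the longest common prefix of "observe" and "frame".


Word 1: "observe"
Word 2: "frame"
Comparing from start:
  Pos 0: 'o' != 'f' (stop)
LCP = "" (length 0)


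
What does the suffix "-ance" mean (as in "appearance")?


Suffix: -ance
Example: appearance (appear + -ance)
Meaning = state of


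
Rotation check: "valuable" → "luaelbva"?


Word: "valuable", Candidate: "luaelbva"
Method: check if candidate is substring of word+word
"valuablevaluable" contains "luaelbva"? No
Is rotation = No


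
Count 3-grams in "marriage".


Word: "marriage" (length 8)
Number of 3-grams = length - 3 + 1 = 8 - 3 + 1
= 6


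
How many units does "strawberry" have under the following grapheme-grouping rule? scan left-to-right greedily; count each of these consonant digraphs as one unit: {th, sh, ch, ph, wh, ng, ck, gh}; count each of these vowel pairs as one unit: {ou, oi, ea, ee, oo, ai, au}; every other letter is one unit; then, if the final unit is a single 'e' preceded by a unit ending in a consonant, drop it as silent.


Word: "strawberry" (10 letters)
Left-to-right scan:
  1. 's' (letter)
  2. 't' (letter)
  3. 'r' (letter)
  4. 'a' (letter)
  5. 'w' (letter)
  6. 'b' (letter)
  7. 'e' (letter)
  8. 'r' (letter)
  9. 'r' (letter)
  10. 'y' (letter)
Units from scan: 10
Sound units = 10 units


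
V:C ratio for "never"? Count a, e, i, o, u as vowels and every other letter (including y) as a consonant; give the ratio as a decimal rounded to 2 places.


Word: "never"
Vowels (a,e,i,o,u): 2
Consonants: 3
Ratio = 2/3
= 0.67


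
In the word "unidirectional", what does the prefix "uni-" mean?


Prefix: uni-
Example: unidirectional = uni- + directional
Meaning = one


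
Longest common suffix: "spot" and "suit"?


Word 1: "spot"
Word 2: "suit"
Comparing from end:
  Pos -1: 't' == 't'
  Pos -2: 'o' != 'i' (stop)
LCS = "t" (length 1)


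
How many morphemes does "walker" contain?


Word: "walker"
Morphemes: walk | -er
Each morpheme carries meaning
= 2 morphemes


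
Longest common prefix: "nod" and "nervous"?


Word 1: "nod"
Word 2: "nervous"
Comparing from start:
  Pos 0: 'n' == 'n'
  Pos 1: 'o' != 'e' (stop)
LCP = "n" (length 1)


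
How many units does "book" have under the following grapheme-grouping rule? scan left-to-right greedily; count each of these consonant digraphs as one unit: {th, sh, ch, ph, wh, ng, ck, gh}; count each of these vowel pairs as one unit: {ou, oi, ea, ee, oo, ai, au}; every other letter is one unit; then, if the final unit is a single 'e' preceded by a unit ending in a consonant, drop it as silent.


Word: "book" (4 letters)
Left-to-right scan:
  (1) 'b' (letter)
  (2) 'oo' (vowel-pair)
  (3) 'k' (letter)
Units from scan: 3
Sound units = 3 units


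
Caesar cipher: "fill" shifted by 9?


Word: "fill"
Shift: 9
Each letter → (letter + shift) mod 26:
  'f' (5) + 9 = 14 → 'o'
  'i' (8) + 9 = 17 → 'r'
  'l' (11) + 9 = 20 → 'u'
  'l' (11) + 9 = 20 → 'u'
Result = "oruu"


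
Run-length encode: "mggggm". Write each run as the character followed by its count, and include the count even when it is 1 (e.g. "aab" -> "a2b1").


String: "mggggm"
Scanning for consecutive runs:
  'm' x 1
  'g' x 4
  'm' x 1
RLE = "m1g4m1"


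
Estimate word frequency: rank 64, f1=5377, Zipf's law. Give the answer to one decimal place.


Zipf's law: f(r) = f(1) / r
f(1) = 5377
f(64) = 5377 / 64
= 84.0 occurrences


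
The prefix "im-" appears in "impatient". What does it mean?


Prefix: im-
Example: impatient (im- + patient)
Meaning = not / into


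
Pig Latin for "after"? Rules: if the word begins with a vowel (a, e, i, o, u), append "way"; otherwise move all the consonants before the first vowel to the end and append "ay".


Word: "after"
Starts with vowel → add 'way'
Pig Latin = "afterway"


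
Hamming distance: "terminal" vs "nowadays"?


Comparing character by character (same length = 8):
  Pos 0: 't' vs 'n' !=
  Pos 1: 'e' vs 'o' !=
  Pos 2: 'r' vs 'w' !=
  Pos 3: 'm' vs 'a' !=
  Pos 4: 'i' vs 'd' !=
  Pos 5: 'n' vs 'a' !=
  Pos 6: 'a' vs 'y' !=
  Pos 7: 'l' vs 's' !=
Hamming distance = 8


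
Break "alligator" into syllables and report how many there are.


Word: "alligator"
Syllable breakdown: al-li-ga-tor
Counting: 4 parts
= 4 syllables


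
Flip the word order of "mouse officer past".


Original: "mouse officer past"
Words (1..n): mouse | officer | past
Reversed (n..1): past | officer | mouse
Result = "past officer mouse"


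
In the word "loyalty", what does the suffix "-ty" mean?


Suffix: -ty
Example: loyalty (loyal + -ty)
Meaning = quality of


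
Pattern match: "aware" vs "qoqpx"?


Pattern of "aware": [0, 1, 0, 2, 3]
Pattern of "qoqpx": [0, 1, 0, 2, 3]
Patterns match
Same pattern = Yes


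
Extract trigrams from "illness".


Word: "illness" (length 7)
Number of trigrams = 7 - 3 + 1 = 5
  Position 0: "ill"
  Position 1: "lln"
  Position 2: "lne"
  Position 3: "nes"
  Position 4: "ess"
Trigrams = "ill", "lln", "lne", "nes", "ess"


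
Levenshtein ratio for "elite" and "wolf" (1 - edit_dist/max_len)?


Word 1: "elite" (length 5)
Word 2: "wolf" (length 4)
One optimal edit sequence:
  1. delete 'e'  (+1)
  2. substitute 'l' -> 'w'  (+1)
  3. substitute 'i' -> 'o'  (+1)
  4. substitute 't' -> 'l'  (+1)
  5. substitute 'e' -> 'f'  (+1)
Edit distance = 5
Max length = max(5, 4) = 5
Similarity = 1 - 5/5
= 0.0000


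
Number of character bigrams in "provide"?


Word: "provide" (length 7)
Number of 2-grams = length - 2 + 1 = 7 - 2 + 1
= 6


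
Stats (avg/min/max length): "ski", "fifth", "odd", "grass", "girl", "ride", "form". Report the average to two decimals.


Lengths: "ski"=3, "fifth"=5, "odd"=3, "grass"=5, "girl"=4, "ride"=4, "form"=4
Sum = 28, Count = 7
Average = 28/7 = 4.00
= avg=4.00, min=3, max=5


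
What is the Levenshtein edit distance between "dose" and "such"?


Word 1: "dose" (length 4)
Word 2: "such" (length 4)
One optimal edit sequence (insert/delete/substitute each cost 1):
  1. substitute 'd' -> 's'  (+1)
  2. substitute 'o' -> 'u'  (+1)
  3. substitute 's' -> 'c'  (+1)
  4. substitute 'e' -> 'h'  (+1)
Total edit operations: 4
Edit distance = 4


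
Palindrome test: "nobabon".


Word: "nobabon"
Reversed: "nobabon"
Forward == Backward? nobabon == nobabon
Palindrome = Yes


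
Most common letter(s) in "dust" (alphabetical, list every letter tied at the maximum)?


Word: "dust"
Letter counts:
  'd': 1
  's': 1
  't': 1
  'u': 1
Maximum count = 1
Most frequent = 'd', 's', 't', 'u' (1 time each)


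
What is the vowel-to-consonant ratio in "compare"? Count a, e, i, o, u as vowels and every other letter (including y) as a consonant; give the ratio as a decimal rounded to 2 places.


Word: "compare"
Vowels (a,e,i,o,u): 3
Consonants: 4
Ratio = 3/4
= 0.75


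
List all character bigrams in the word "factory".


Word: "factory" (length 7)
Number of bigrams = 7 - 2 + 1 = 6
  Position 0: "fa"
  Position 1: "ac"
  Position 2: "ct"
  Position 3: "to"
  Position 4: "or"
  Position 5: "ry"
Bigrams = "fa", "ac", "ct", "to", "or", "ry"


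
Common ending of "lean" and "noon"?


Word 1: "lean"
Word 2: "noon"
Comparing from end:
  Pos -1: 'n' == 'n'
  Pos -2: 'a' != 'o' (stop)
LCS = "n" (length 1)


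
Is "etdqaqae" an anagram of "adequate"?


Word 1: "adequate" → sorted: aadeeqtu
Word 2: "etdqaqae" → sorted: aadeeqqt
Same letters? aadeeqtu != aadeeqqt
Anagram = No


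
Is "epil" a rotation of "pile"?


Word: "pile", Candidate: "epil"
Method: check if candidate is substring of word+word
"pilepile" contains "epil"? Yes
Is rotation = Yes


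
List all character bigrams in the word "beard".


Word: "beard" (length 5)
Number of bigrams = 5 - 2 + 1 = 4
  Position 0: "be"
  Position 1: "ea"
  Position 2: "ar"
  Position 3: "rd"
Bigrams = "be", "ea", "ar", "rd"


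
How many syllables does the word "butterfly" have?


Word: "butterfly"
Syllable breakdown: but · ter · fly
Counting: 3 parts
= 3 syllables


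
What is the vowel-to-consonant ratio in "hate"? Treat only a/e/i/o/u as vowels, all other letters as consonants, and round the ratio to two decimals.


Word: "hate"
Vowels (a,e,i,o,u): 2
Consonants: 2
Ratio = 2/2
= 1.00


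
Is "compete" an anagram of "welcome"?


Word 1: "welcome" → sorted: ceelmow
Word 2: "compete" → sorted: ceemopt
Same letters? ceelmow != ceemopt
Anagram = No


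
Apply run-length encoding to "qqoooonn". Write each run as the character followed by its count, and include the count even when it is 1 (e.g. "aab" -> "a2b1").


String: "qqoooonn"
Scanning for consecutive runs:
  'q' x 2
  'o' x 4
  'n' x 2
RLE = "q2o4n2"


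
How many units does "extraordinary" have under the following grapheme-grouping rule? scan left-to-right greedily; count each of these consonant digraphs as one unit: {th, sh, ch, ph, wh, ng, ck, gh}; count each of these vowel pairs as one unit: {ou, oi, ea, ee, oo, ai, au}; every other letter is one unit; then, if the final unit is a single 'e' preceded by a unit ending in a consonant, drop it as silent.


Word: "extraordinary" (13 letters)
Left-to-right scan:
  1. 'e' (letter)
  2. 'x' (letter)
  3. 't' (letter)
  4. 'r' (letter)
  5. 'a' (letter)
  6. 'o' (letter)
  7. 'r' (letter)
  8. 'd' (letter)
  9. 'i' (letter)
  10. 'n' (letter)
  11. 'a' (letter)
  12. 'r' (letter)
  13. 'y' (letter)
Units from scan: 13
Sound units = 13 units


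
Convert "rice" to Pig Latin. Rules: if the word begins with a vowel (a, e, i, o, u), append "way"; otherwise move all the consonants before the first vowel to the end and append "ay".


Word: "rice"
Starts with consonant(s) → move to end, add 'ay'
Consonant cluster: "r"
Pig Latin = "iceray"


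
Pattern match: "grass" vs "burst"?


Pattern of "grass": [0, 1, 2, 3, 3]
Pattern of "burst": [0, 1, 2, 3, 4]
Patterns do not match
Same pattern = No


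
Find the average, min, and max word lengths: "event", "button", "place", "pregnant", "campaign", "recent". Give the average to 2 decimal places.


Lengths: "event"=5, "button"=6, "place"=5, "pregnant"=8, "campaign"=8, "recent"=6
Sum = 38, Count = 6
Average = 38/6 = 6.33
= avg=6.33, min=5, max=8


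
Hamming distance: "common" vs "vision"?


Comparing character by character (same length = 6):
  Pos 0: 'c' vs 'v' !=
  Pos 1: 'o' vs 'i' !=
  Pos 2: 'm' vs 's' !=
  Pos 3: 'm' vs 'i' !=
  Pos 4: 'o' vs 'o' =
  Pos 5: 'n' vs 'n' =
Hamming distance = 4


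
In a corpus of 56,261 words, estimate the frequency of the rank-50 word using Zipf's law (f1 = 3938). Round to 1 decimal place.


Zipf's law: f(r) = f(1) / r
f(1) = 3938
f(50) = 3938 / 50
= 78.8 occurrences


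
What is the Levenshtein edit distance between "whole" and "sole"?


Word 1: "whole" (length 5)
Word 2: "sole" (length 4)
One optimal edit sequence (insert/delete/substitute each cost 1):
  1. delete 'w'  (+1)
  2. substitute 'h' -> 's'  (+1)
  3. keep 'o'
  4. keep 'l'
  5. keep 'e'
Total edit operations: 2
Edit distance = 2


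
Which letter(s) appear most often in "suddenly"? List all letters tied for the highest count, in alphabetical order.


Word: "suddenly"
Letter counts:
  'd': 2
  'e': 1
  'l': 1
  'n': 1
  's': 1
  'u': 1
  'y': 1
Maximum count = 2
Most frequent = 'd' (2 times each)


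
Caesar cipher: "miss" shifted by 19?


Word: "miss"
Shift: 19
Each letter → (letter + shift) mod 26:
  'm' (12) + 19 = 5 → 'f'
  'i' (8) + 19 = 1 → 'b'
  's' (18) + 19 = 11 → 'l'
  's' (18) + 19 = 11 → 'l'
Result = "fbll"


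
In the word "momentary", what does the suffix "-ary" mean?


Suffix: -ary
Example: momentary = moment + -ary
Meaning = relating to


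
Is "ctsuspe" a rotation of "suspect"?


Word: "suspect", Candidate: "ctsuspe"
Method: check if candidate is substring of word+word
"suspectsuspect" contains "ctsuspe"? Yes
Is rotation = Yes


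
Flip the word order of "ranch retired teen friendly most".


Original: "ranch retired teen friendly most"
Words (1..n): ranch | retired | teen | friendly | most
Reversed (n..1): most | friendly | teen | retired | ranch
Result = "most friendly teen retired ranch"


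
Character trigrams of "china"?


Word: "china" (length 5)
Number of trigrams = 5 - 3 + 1 = 3
  Position 0: "chi"
  Position 1: "hin"
  Position 2: "ina"
Trigrams = "chi", "hin", "ina"


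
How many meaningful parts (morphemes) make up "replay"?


Word: "replay"
Morphemes: re- + play
Each morpheme carries meaning
= 2 morphemes


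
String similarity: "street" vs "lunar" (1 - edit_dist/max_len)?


Word 1: "street" (length 6)
Word 2: "lunar" (length 5)
One optimal edit sequence:
  1. delete 's'  (+1)
  2. substitute 't' -> 'l'  (+1)
  3. substitute 'r' -> 'u'  (+1)
  4. substitute 'e' -> 'n'  (+1)
  5. substitute 'e' -> 'a'  (+1)
  6. substitute 't' -> 'r'  (+1)
Edit distance = 6
Max length = max(6, 5) = 6
Similarity = 1 - 6/6
= 0.0000


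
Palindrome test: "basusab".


Word: "basusab"
Reversed: "basusab"
Forward == Backward? basusab == basusab
Palindrome = Yes


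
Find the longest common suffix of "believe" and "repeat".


Word 1: "believe"
Word 2: "repeat"
Comparing from end:
  Pos -1: 'e' != 't' (stop)
LCS = "" (length 0)


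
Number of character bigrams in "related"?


Word: "related" (length 7)
Number of 2-grams = length - 2 + 1 = 7 - 2 + 1
= 6


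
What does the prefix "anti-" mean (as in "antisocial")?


Prefix: anti-
Example: antisocial = anti- + social
Meaning = against


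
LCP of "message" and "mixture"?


Word 1: "message"
Word 2: "mixture"
Comparing from start:
  Pos 0: 'm' == 'm'
  Pos 1: 'e' != 'i' (stop)
LCP = "m" (length 1)


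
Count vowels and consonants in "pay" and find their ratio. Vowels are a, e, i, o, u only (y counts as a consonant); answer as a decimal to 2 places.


Word: "pay"
Vowels (a,e,i,o,u): 1
Consonants: 2
Ratio = 1/2
= 0.50


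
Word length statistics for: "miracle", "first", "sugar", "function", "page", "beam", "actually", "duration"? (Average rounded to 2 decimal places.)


Lengths: "miracle"=7, "first"=5, "sugar"=5, "function"=8, "page"=4, "beam"=4, "actually"=8, "duration"=8
Sum = 49, Count = 8
Average = 49/8 = 6.13
= avg=6.13, min=4, max=8


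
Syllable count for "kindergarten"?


Word: "kindergarten"
Syllable breakdown: kin · der · gar · ten
Counting: 4 parts
= 4 syllables


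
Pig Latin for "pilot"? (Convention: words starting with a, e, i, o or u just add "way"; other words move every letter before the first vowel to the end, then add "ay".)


Word: "pilot"
Starts with consonant(s) → move to end, add 'ay'
Consonant cluster: "p"
Pig Latin = "ilotpay"


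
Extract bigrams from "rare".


Word: "rare" (length 4)
Number of bigrams = 4 - 2 + 1 = 3
  Position 0: "ra"
  Position 1: "ar"
  Position 2: "re"
Bigrams = "ra", "ar", "re"


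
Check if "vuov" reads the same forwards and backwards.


Word: "vuov"
Reversed: "vouv"
Forward == Backward? vuov != vouv
Palindrome = No


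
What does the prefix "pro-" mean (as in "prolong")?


Prefix: pro-
As in: prolong -> pro- + long
Meaning = forward / in favor of


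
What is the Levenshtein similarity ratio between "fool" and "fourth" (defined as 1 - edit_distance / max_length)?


Word 1: "fool" (length 4)
Word 2: "fourth" (length 6)
One optimal edit sequence:
  1. keep 'f'
  2. keep 'o'
  3. insert 'u'  (+1)
  4. insert 'r'  (+1)
  5. substitute 'o' -> 't'  (+1)
  6. substitute 'l' -> 'h'  (+1)
Edit distance = 4
Max length = max(4, 6) = 6
Similarity = 1 - 4/6
= 0.3333
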